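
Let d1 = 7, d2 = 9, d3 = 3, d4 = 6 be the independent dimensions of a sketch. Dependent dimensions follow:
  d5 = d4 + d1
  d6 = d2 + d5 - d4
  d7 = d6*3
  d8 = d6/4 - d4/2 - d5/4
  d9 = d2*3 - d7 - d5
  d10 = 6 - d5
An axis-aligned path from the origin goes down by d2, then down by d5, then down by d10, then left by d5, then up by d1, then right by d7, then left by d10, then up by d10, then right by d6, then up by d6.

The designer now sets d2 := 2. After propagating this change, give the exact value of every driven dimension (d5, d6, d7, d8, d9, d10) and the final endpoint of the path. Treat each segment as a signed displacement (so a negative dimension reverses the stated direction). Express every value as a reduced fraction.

d5 = 13
d6 = 9
d7 = 27
d8 = -4
d9 = -34
d10 = -7
endpoint = (30, 1)

Apply edit: d2 := 2
  d5 = d4 + d1 = 13
  d6 = d2 + d5 - d4 = 9
  d7 = d6*3 = 27
  d8 = d6/4 - d4/2 - d5/4 = -4
  d9 = d2*3 - d7 - d5 = -34
  d10 = 6 - d5 = -7
Walk from origin (0, 0):
  seg 1: down by d2 = 2 → (0, -2)
  seg 2: down by d5 = 13 → (0, -15)
  seg 3: down by d10 = -7 → (0, -8)
  seg 4: left by d5 = 13 → (-13, -8)
  seg 5: up by d1 = 7 → (-13, -1)
  seg 6: right by d7 = 27 → (14, -1)
  seg 7: left by d10 = -7 → (21, -1)
  seg 8: up by d10 = -7 → (21, -8)
  seg 9: right by d6 = 9 → (30, -8)
  seg 10: up by d6 = 9 → (30, 1)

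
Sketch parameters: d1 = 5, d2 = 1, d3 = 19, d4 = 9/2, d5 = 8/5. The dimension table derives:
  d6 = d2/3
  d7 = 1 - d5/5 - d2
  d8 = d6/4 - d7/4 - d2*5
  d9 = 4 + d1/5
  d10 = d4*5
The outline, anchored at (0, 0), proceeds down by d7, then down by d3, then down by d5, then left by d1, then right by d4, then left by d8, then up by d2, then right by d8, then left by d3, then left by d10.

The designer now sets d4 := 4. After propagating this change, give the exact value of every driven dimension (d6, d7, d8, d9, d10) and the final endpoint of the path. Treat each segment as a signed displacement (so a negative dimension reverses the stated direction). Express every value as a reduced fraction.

d6 = 1/3
d7 = -8/25
d8 = -1451/300
d9 = 5
d10 = 20
endpoint = (-40, -482/25)

Apply edit: d4 := 4
  d6 = d2/3 = 1/3
  d7 = 1 - d5/5 - d2 = -8/25
  d8 = d6/4 - d7/4 - d2*5 = -1451/300
  d9 = 4 + d1/5 = 5
  d10 = d4*5 = 20
Walk from origin (0, 0):
  seg 1: down by d7 = -8/25 → (0, 8/25)
  seg 2: down by d3 = 19 → (0, -467/25)
  seg 3: down by d5 = 8/5 → (0, -507/25)
  seg 4: left by d1 = 5 → (-5, -507/25)
  seg 5: right by d4 = 4 → (-1, -507/25)
  seg 6: left by d8 = -1451/300 → (1151/300, -507/25)
  seg 7: up by d2 = 1 → (1151/300, -482/25)
  seg 8: right by d8 = -1451/300 → (-1, -482/25)
  seg 9: left by d3 = 19 → (-20, -482/25)
  seg 10: left by d10 = 20 → (-40, -482/25)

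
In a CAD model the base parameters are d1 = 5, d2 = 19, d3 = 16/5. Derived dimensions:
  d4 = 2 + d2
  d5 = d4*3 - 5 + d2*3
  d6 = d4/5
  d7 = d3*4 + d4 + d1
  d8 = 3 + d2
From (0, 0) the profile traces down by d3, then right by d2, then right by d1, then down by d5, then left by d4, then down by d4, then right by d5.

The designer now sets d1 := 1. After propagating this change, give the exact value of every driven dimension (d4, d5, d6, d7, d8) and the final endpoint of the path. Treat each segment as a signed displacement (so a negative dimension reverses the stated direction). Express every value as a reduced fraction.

d4 = 21
d5 = 115
d6 = 21/5
d7 = 174/5
d8 = 22
endpoint = (114, -696/5)

Apply edit: d1 := 1
  d4 = 2 + d2 = 21
  d5 = d4*3 - 5 + d2*3 = 115
  d6 = d4/5 = 21/5
  d7 = d3*4 + d4 + d1 = 174/5
  d8 = 3 + d2 = 22
Walk from origin (0, 0):
  seg 1: down by d3 = 16/5 → (0, -16/5)
  seg 2: right by d2 = 19 → (19, -16/5)
  seg 3: right by d1 = 1 → (20, -16/5)
  seg 4: down by d5 = 115 → (20, -591/5)
  seg 5: left by d4 = 21 → (-1, -591/5)
  seg 6: down by d4 = 21 → (-1, -696/5)
  seg 7: right by d5 = 115 → (114, -696/5)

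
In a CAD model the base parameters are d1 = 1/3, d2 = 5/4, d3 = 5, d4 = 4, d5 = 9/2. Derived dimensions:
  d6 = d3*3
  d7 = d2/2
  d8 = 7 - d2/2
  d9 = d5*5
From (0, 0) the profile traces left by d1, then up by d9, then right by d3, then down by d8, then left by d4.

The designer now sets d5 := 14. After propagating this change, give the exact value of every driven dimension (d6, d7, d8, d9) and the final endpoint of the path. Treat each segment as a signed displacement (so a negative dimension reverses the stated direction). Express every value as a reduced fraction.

d6 = 15
d7 = 5/8
d8 = 51/8
d9 = 70
endpoint = (2/3, 509/8)

Apply edit: d5 := 14
  d6 = d3*3 = 15
  d7 = d2/2 = 5/8
  d8 = 7 - d2/2 = 51/8
  d9 = d5*5 = 70
Walk from origin (0, 0):
  seg 1: left by d1 = 1/3 → (-1/3, 0)
  seg 2: up by d9 = 70 → (-1/3, 70)
  seg 3: right by d3 = 5 → (14/3, 70)
  seg 4: down by d8 = 51/8 → (14/3, 509/8)
  seg 5: left by d4 = 4 → (2/3, 509/8)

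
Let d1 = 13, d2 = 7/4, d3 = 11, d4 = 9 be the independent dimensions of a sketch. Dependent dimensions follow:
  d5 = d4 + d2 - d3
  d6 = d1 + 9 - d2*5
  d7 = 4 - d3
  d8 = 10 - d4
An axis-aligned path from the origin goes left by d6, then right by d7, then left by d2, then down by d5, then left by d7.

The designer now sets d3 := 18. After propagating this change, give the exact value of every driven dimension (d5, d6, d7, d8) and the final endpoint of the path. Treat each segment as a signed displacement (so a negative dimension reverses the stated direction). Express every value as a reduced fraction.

d5 = -29/4
d6 = 53/4
d7 = -14
d8 = 1
endpoint = (-15, 29/4)

Apply edit: d3 := 18
  d5 = d4 + d2 - d3 = -29/4
  d6 = d1 + 9 - d2*5 = 53/4
  d7 = 4 - d3 = -14
  d8 = 10 - d4 = 1
Walk from origin (0, 0):
  seg 1: left by d6 = 53/4 → (-53/4, 0)
  seg 2: right by d7 = -14 → (-109/4, 0)
  seg 3: left by d2 = 7/4 → (-29, 0)
  seg 4: down by d5 = -29/4 → (-29, 29/4)
  seg 5: left by d7 = -14 → (-15, 29/4)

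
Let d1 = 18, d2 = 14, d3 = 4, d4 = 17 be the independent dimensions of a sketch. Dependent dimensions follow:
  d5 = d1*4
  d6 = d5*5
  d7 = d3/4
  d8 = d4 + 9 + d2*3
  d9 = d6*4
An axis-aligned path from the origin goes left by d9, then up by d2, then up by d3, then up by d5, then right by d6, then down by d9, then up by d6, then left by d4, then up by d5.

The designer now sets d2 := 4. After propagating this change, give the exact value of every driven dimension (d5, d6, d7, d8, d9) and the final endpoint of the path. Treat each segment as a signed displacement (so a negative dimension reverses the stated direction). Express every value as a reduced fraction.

d5 = 72
d6 = 360
d7 = 1
d8 = 38
d9 = 1440
endpoint = (-1097, -928)

Apply edit: d2 := 4
  d5 = d1*4 = 72
  d6 = d5*5 = 360
  d7 = d3/4 = 1
  d8 = d4 + 9 + d2*3 = 38
  d9 = d6*4 = 1440
Walk from origin (0, 0):
  seg 1: left by d9 = 1440 → (-1440, 0)
  seg 2: up by d2 = 4 → (-1440, 4)
  seg 3: up by d3 = 4 → (-1440, 8)
  seg 4: up by d5 = 72 → (-1440, 80)
  seg 5: right by d6 = 360 → (-1080, 80)
  seg 6: down by d9 = 1440 → (-1080, -1360)
  seg 7: up by d6 = 360 → (-1080, -1000)
  seg 8: left by d4 = 17 → (-1097, -1000)
  seg 9: up by d5 = 72 → (-1097, -928)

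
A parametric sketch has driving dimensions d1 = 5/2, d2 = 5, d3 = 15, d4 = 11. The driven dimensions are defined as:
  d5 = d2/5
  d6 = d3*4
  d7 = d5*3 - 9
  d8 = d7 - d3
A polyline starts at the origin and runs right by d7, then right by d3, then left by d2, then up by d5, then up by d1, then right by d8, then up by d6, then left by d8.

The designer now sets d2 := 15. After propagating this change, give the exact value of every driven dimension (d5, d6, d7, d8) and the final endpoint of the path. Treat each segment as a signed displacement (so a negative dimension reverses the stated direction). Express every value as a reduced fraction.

d5 = 3
d6 = 60
d7 = 0
d8 = -15
endpoint = (0, 131/2)

Apply edit: d2 := 15
  d5 = d2/5 = 3
  d6 = d3*4 = 60
  d7 = d5*3 - 9 = 0
  d8 = d7 - d3 = -15
Walk from origin (0, 0):
  seg 1: right by d7 = 0 → (0, 0)
  seg 2: right by d3 = 15 → (15, 0)
  seg 3: left by d2 = 15 → (0, 0)
  seg 4: up by d5 = 3 → (0, 3)
  seg 5: up by d1 = 5/2 → (0, 11/2)
  seg 6: right by d8 = -15 → (-15, 11/2)
  seg 7: up by d6 = 60 → (-15, 131/2)
  seg 8: left by d8 = -15 → (0, 131/2)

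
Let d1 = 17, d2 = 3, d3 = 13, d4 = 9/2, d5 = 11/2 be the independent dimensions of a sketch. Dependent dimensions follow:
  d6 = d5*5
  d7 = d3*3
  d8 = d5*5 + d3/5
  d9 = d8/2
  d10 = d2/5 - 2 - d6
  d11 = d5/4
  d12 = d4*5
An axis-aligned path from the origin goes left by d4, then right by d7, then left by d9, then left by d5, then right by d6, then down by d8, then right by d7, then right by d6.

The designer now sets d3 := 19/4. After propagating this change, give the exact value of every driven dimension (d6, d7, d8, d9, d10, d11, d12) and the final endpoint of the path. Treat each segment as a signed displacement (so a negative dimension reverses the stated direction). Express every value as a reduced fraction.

d6 = 55/2
d7 = 57/4
d8 = 569/20
d9 = 569/40
d10 = -289/10
d11 = 11/8
d12 = 45/2
endpoint = (2371/40, -569/20)

Apply edit: d3 := 19/4
  d6 = d5*5 = 55/2
  d7 = d3*3 = 57/4
  d8 = d5*5 + d3/5 = 569/20
  d9 = d8/2 = 569/40
  d10 = d2/5 - 2 - d6 = -289/10
  d11 = d5/4 = 11/8
  d12 = d4*5 = 45/2
Walk from origin (0, 0):
  seg 1: left by d4 = 9/2 → (-9/2, 0)
  seg 2: right by d7 = 57/4 → (39/4, 0)
  seg 3: left by d9 = 569/40 → (-179/40, 0)
  seg 4: left by d5 = 11/2 → (-399/40, 0)
  seg 5: right by d6 = 55/2 → (701/40, 0)
  seg 6: down by d8 = 569/20 → (701/40, -569/20)
  seg 7: right by d7 = 57/4 → (1271/40, -569/20)
  seg 8: right by d6 = 55/2 → (2371/40, -569/20)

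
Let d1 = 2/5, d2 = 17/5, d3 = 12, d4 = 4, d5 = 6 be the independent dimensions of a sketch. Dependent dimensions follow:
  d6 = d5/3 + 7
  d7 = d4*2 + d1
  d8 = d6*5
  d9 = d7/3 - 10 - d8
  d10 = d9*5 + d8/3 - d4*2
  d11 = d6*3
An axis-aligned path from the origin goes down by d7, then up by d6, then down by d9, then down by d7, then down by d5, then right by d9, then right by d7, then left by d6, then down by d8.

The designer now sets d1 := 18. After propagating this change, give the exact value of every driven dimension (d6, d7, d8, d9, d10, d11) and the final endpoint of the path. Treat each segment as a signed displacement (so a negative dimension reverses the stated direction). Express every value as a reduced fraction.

Apply edit: d1 := 18
  d6 = d5/3 + 7 = 9
  d7 = d4*2 + d1 = 26
  d8 = d6*5 = 45
  d9 = d7/3 - 10 - d8 = -139/3
  d10 = d9*5 + d8/3 - d4*2 = -674/3
  d11 = d6*3 = 27
Walk from origin (0, 0):
  seg 1: down by d7 = 26 → (0, -26)
  seg 2: up by d6 = 9 → (0, -17)
  seg 3: down by d9 = -139/3 → (0, 88/3)
  seg 4: down by d7 = 26 → (0, 10/3)
  seg 5: down by d5 = 6 → (0, -8/3)
  seg 6: right by d9 = -139/3 → (-139/3, -8/3)
  seg 7: right by d7 = 26 → (-61/3, -8/3)
  seg 8: left by d6 = 9 → (-88/3, -8/3)
  seg 9: down by d8 = 45 → (-88/3, -143/3)

d6 = 9
d7 = 26
d8 = 45
d9 = -139/3
d10 = -674/3
d11 = 27
endpoint = (-88/3, -143/3)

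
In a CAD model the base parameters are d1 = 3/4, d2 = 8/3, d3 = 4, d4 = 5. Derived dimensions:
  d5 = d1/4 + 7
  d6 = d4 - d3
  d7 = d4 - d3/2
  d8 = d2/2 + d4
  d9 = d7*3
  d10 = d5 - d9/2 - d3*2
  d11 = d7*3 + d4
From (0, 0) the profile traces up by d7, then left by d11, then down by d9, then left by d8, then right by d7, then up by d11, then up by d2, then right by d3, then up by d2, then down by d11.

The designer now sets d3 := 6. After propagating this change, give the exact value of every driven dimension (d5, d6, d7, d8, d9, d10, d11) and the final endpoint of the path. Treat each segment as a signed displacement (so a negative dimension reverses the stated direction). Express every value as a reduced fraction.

d5 = 115/16
d6 = -1
d7 = 2
d8 = 19/3
d9 = 6
d10 = -125/16
d11 = 11
endpoint = (-28/3, 4/3)

Apply edit: d3 := 6
  d5 = d1/4 + 7 = 115/16
  d6 = d4 - d3 = -1
  d7 = d4 - d3/2 = 2
  d8 = d2/2 + d4 = 19/3
  d9 = d7*3 = 6
  d10 = d5 - d9/2 - d3*2 = -125/16
  d11 = d7*3 + d4 = 11
Walk from origin (0, 0):
  seg 1: up by d7 = 2 → (0, 2)
  seg 2: left by d11 = 11 → (-11, 2)
  seg 3: down by d9 = 6 → (-11, -4)
  seg 4: left by d8 = 19/3 → (-52/3, -4)
  seg 5: right by d7 = 2 → (-46/3, -4)
  seg 6: up by d11 = 11 → (-46/3, 7)
  seg 7: up by d2 = 8/3 → (-46/3, 29/3)
  seg 8: right by d3 = 6 → (-28/3, 29/3)
  seg 9: up by d2 = 8/3 → (-28/3, 37/3)
  seg 10: down by d11 = 11 → (-28/3, 4/3)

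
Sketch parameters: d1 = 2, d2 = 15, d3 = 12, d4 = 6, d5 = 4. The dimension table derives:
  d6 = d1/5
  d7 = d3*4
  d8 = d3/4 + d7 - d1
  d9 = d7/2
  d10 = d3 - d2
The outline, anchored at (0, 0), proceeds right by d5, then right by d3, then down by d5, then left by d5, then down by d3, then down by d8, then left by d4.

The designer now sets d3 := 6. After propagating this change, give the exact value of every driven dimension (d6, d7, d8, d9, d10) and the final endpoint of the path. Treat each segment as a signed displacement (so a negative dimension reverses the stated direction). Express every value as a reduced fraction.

Apply edit: d3 := 6
  d6 = d1/5 = 2/5
  d7 = d3*4 = 24
  d8 = d3/4 + d7 - d1 = 47/2
  d9 = d7/2 = 12
  d10 = d3 - d2 = -9
Walk from origin (0, 0):
  seg 1: right by d5 = 4 → (4, 0)
  seg 2: right by d3 = 6 → (10, 0)
  seg 3: down by d5 = 4 → (10, -4)
  seg 4: left by d5 = 4 → (6, -4)
  seg 5: down by d3 = 6 → (6, -10)
  seg 6: down by d8 = 47/2 → (6, -67/2)
  seg 7: left by d4 = 6 → (0, -67/2)

d6 = 2/5
d7 = 24
d8 = 47/2
d9 = 12
d10 = -9
endpoint = (0, -67/2)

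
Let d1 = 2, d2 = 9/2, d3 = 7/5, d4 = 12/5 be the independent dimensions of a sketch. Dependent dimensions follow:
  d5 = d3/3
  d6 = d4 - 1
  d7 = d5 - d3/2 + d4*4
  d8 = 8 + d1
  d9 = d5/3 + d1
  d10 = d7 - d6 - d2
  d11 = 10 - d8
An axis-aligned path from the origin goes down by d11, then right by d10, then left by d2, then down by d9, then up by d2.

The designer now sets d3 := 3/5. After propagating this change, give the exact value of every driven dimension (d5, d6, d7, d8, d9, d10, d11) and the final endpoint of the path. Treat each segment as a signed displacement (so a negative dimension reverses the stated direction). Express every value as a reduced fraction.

d5 = 1/5
d6 = 7/5
d7 = 19/2
d8 = 10
d9 = 31/15
d10 = 18/5
d11 = 0
endpoint = (-9/10, 73/30)

Apply edit: d3 := 3/5
  d5 = d3/3 = 1/5
  d6 = d4 - 1 = 7/5
  d7 = d5 - d3/2 + d4*4 = 19/2
  d8 = 8 + d1 = 10
  d9 = d5/3 + d1 = 31/15
  d10 = d7 - d6 - d2 = 18/5
  d11 = 10 - d8 = 0
Walk from origin (0, 0):
  seg 1: down by d11 = 0 → (0, 0)
  seg 2: right by d10 = 18/5 → (18/5, 0)
  seg 3: left by d2 = 9/2 → (-9/10, 0)
  seg 4: down by d9 = 31/15 → (-9/10, -31/15)
  seg 5: up by d2 = 9/2 → (-9/10, 73/30)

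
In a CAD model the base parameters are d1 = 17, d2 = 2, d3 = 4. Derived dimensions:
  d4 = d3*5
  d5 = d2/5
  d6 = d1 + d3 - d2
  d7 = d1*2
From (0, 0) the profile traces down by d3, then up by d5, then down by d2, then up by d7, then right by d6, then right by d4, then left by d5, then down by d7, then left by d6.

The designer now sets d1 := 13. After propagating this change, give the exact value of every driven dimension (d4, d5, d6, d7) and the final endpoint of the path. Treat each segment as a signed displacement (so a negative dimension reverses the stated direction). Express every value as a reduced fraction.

Apply edit: d1 := 13
  d4 = d3*5 = 20
  d5 = d2/5 = 2/5
  d6 = d1 + d3 - d2 = 15
  d7 = d1*2 = 26
Walk from origin (0, 0):
  seg 1: down by d3 = 4 → (0, -4)
  seg 2: up by d5 = 2/5 → (0, -18/5)
  seg 3: down by d2 = 2 → (0, -28/5)
  seg 4: up by d7 = 26 → (0, 102/5)
  seg 5: right by d6 = 15 → (15, 102/5)
  seg 6: right by d4 = 20 → (35, 102/5)
  seg 7: left by d5 = 2/5 → (173/5, 102/5)
  seg 8: down by d7 = 26 → (173/5, -28/5)
  seg 9: left by d6 = 15 → (98/5, -28/5)

d4 = 20
d5 = 2/5
d6 = 15
d7 = 26
endpoint = (98/5, -28/5)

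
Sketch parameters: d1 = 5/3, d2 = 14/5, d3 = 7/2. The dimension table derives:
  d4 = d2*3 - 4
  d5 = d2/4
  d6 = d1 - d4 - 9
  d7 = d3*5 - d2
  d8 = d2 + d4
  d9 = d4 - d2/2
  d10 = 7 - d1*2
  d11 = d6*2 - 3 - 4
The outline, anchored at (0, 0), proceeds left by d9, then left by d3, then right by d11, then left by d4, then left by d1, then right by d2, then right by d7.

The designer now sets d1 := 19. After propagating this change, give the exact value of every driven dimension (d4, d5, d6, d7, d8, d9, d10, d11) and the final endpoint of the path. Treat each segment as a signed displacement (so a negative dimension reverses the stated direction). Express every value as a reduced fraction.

d4 = 22/5
d5 = 7/10
d6 = 28/5
d7 = 147/10
d8 = 36/5
d9 = 3
d10 = -31
d11 = 21/5
endpoint = (-41/5, 0)

Apply edit: d1 := 19
  d4 = d2*3 - 4 = 22/5
  d5 = d2/4 = 7/10
  d6 = d1 - d4 - 9 = 28/5
  d7 = d3*5 - d2 = 147/10
  d8 = d2 + d4 = 36/5
  d9 = d4 - d2/2 = 3
  d10 = 7 - d1*2 = -31
  d11 = d6*2 - 3 - 4 = 21/5
Walk from origin (0, 0):
  seg 1: left by d9 = 3 → (-3, 0)
  seg 2: left by d3 = 7/2 → (-13/2, 0)
  seg 3: right by d11 = 21/5 → (-23/10, 0)
  seg 4: left by d4 = 22/5 → (-67/10, 0)
  seg 5: left by d1 = 19 → (-257/10, 0)
  seg 6: right by d2 = 14/5 → (-229/10, 0)
  seg 7: right by d7 = 147/10 → (-41/5, 0)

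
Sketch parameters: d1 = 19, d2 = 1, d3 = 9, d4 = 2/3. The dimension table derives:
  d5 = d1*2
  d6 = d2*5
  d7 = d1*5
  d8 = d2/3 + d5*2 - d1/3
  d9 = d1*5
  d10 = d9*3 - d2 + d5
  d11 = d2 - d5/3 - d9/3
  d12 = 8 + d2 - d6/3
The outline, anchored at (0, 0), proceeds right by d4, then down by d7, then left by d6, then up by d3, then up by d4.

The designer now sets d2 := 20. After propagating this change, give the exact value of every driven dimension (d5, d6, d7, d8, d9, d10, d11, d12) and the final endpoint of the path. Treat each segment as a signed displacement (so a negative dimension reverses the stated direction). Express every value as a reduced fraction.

Apply edit: d2 := 20
  d5 = d1*2 = 38
  d6 = d2*5 = 100
  d7 = d1*5 = 95
  d8 = d2/3 + d5*2 - d1/3 = 229/3
  d9 = d1*5 = 95
  d10 = d9*3 - d2 + d5 = 303
  d11 = d2 - d5/3 - d9/3 = -73/3
  d12 = 8 + d2 - d6/3 = -16/3
Walk from origin (0, 0):
  seg 1: right by d4 = 2/3 → (2/3, 0)
  seg 2: down by d7 = 95 → (2/3, -95)
  seg 3: left by d6 = 100 → (-298/3, -95)
  seg 4: up by d3 = 9 → (-298/3, -86)
  seg 5: up by d4 = 2/3 → (-298/3, -256/3)

d5 = 38
d6 = 100
d7 = 95
d8 = 229/3
d9 = 95
d10 = 303
d11 = -73/3
d12 = -16/3
endpoint = (-298/3, -256/3)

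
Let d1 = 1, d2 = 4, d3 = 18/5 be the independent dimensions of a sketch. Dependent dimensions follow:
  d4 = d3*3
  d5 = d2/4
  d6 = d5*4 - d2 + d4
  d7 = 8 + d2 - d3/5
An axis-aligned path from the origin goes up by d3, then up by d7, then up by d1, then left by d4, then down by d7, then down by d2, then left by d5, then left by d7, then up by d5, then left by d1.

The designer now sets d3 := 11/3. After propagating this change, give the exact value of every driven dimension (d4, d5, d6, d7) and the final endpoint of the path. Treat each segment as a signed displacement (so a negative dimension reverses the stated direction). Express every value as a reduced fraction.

d4 = 11
d5 = 1
d6 = 11
d7 = 169/15
endpoint = (-364/15, 5/3)

Apply edit: d3 := 11/3
  d4 = d3*3 = 11
  d5 = d2/4 = 1
  d6 = d5*4 - d2 + d4 = 11
  d7 = 8 + d2 - d3/5 = 169/15
Walk from origin (0, 0):
  seg 1: up by d3 = 11/3 → (0, 11/3)
  seg 2: up by d7 = 169/15 → (0, 224/15)
  seg 3: up by d1 = 1 → (0, 239/15)
  seg 4: left by d4 = 11 → (-11, 239/15)
  seg 5: down by d7 = 169/15 → (-11, 14/3)
  seg 6: down by d2 = 4 → (-11, 2/3)
  seg 7: left by d5 = 1 → (-12, 2/3)
  seg 8: left by d7 = 169/15 → (-349/15, 2/3)
  seg 9: up by d5 = 1 → (-349/15, 5/3)
  seg 10: left by d1 = 1 → (-364/15, 5/3)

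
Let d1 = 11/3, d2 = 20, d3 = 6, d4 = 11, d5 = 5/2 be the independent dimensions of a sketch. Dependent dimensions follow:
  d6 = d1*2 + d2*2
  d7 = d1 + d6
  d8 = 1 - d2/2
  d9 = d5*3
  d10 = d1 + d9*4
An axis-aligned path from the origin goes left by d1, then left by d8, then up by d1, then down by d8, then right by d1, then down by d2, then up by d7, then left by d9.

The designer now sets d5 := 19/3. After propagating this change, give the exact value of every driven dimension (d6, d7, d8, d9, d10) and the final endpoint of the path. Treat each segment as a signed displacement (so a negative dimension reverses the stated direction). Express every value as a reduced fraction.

Apply edit: d5 := 19/3
  d6 = d1*2 + d2*2 = 142/3
  d7 = d1 + d6 = 51
  d8 = 1 - d2/2 = -9
  d9 = d5*3 = 19
  d10 = d1 + d9*4 = 239/3
Walk from origin (0, 0):
  seg 1: left by d1 = 11/3 → (-11/3, 0)
  seg 2: left by d8 = -9 → (16/3, 0)
  seg 3: up by d1 = 11/3 → (16/3, 11/3)
  seg 4: down by d8 = -9 → (16/3, 38/3)
  seg 5: right by d1 = 11/3 → (9, 38/3)
  seg 6: down by d2 = 20 → (9, -22/3)
  seg 7: up by d7 = 51 → (9, 131/3)
  seg 8: left by d9 = 19 → (-10, 131/3)

d6 = 142/3
d7 = 51
d8 = -9
d9 = 19
d10 = 239/3
endpoint = (-10, 131/3)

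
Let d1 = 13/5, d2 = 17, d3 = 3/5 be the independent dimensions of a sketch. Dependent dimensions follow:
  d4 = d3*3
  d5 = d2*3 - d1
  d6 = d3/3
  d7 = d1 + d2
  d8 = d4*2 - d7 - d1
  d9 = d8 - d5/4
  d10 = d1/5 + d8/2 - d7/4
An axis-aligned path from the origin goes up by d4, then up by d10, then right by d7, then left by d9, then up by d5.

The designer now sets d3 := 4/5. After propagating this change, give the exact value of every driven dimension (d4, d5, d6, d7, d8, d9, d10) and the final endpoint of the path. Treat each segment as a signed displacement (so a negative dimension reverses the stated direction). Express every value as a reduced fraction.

d4 = 12/5
d5 = 242/5
d6 = 4/15
d7 = 98/5
d8 = -87/5
d9 = -59/2
d10 = -327/25
endpoint = (491/10, 943/25)

Apply edit: d3 := 4/5
  d4 = d3*3 = 12/5
  d5 = d2*3 - d1 = 242/5
  d6 = d3/3 = 4/15
  d7 = d1 + d2 = 98/5
  d8 = d4*2 - d7 - d1 = -87/5
  d9 = d8 - d5/4 = -59/2
  d10 = d1/5 + d8/2 - d7/4 = -327/25
Walk from origin (0, 0):
  seg 1: up by d4 = 12/5 → (0, 12/5)
  seg 2: up by d10 = -327/25 → (0, -267/25)
  seg 3: right by d7 = 98/5 → (98/5, -267/25)
  seg 4: left by d9 = -59/2 → (491/10, -267/25)
  seg 5: up by d5 = 242/5 → (491/10, 943/25)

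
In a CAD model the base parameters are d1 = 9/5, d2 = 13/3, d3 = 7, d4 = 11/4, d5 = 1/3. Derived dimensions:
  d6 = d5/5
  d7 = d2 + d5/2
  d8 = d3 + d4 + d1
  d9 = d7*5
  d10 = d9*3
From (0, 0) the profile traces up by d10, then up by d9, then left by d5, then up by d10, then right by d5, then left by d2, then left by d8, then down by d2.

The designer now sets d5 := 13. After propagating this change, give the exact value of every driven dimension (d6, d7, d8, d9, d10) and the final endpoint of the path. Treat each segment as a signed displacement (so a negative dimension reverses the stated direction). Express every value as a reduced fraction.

Apply edit: d5 := 13
  d6 = d5/5 = 13/5
  d7 = d2 + d5/2 = 65/6
  d8 = d3 + d4 + d1 = 231/20
  d9 = d7*5 = 325/6
  d10 = d9*3 = 325/2
Walk from origin (0, 0):
  seg 1: up by d10 = 325/2 → (0, 325/2)
  seg 2: up by d9 = 325/6 → (0, 650/3)
  seg 3: left by d5 = 13 → (-13, 650/3)
  seg 4: up by d10 = 325/2 → (-13, 2275/6)
  seg 5: right by d5 = 13 → (0, 2275/6)
  seg 6: left by d2 = 13/3 → (-13/3, 2275/6)
  seg 7: left by d8 = 231/20 → (-953/60, 2275/6)
  seg 8: down by d2 = 13/3 → (-953/60, 2249/6)

d6 = 13/5
d7 = 65/6
d8 = 231/20
d9 = 325/6
d10 = 325/2
endpoint = (-953/60, 2249/6)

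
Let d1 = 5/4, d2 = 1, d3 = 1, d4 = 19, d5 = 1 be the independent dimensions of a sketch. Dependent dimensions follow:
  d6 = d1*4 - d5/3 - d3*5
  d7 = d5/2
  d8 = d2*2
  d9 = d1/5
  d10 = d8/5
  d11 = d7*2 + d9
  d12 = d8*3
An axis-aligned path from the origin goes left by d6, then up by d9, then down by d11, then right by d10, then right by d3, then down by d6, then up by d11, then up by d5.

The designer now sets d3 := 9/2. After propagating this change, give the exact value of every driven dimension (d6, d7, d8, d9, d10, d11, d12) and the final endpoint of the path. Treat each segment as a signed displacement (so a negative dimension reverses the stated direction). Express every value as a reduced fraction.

Apply edit: d3 := 9/2
  d6 = d1*4 - d5/3 - d3*5 = -107/6
  d7 = d5/2 = 1/2
  d8 = d2*2 = 2
  d9 = d1/5 = 1/4
  d10 = d8/5 = 2/5
  d11 = d7*2 + d9 = 5/4
  d12 = d8*3 = 6
Walk from origin (0, 0):
  seg 1: left by d6 = -107/6 → (107/6, 0)
  seg 2: up by d9 = 1/4 → (107/6, 1/4)
  seg 3: down by d11 = 5/4 → (107/6, -1)
  seg 4: right by d10 = 2/5 → (547/30, -1)
  seg 5: right by d3 = 9/2 → (341/15, -1)
  seg 6: down by d6 = -107/6 → (341/15, 101/6)
  seg 7: up by d11 = 5/4 → (341/15, 217/12)
  seg 8: up by d5 = 1 → (341/15, 229/12)

d6 = -107/6
d7 = 1/2
d8 = 2
d9 = 1/4
d10 = 2/5
d11 = 5/4
d12 = 6
endpoint = (341/15, 229/12)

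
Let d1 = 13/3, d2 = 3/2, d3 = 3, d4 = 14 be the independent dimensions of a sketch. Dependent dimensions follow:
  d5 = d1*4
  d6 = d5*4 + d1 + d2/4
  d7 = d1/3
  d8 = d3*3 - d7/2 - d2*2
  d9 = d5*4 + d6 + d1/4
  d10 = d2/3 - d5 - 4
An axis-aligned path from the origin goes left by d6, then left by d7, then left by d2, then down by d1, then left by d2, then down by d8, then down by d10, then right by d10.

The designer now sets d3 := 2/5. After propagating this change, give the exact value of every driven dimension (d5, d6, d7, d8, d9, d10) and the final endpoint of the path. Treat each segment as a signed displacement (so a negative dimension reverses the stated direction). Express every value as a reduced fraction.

d5 = 52/3
d6 = 1777/24
d7 = 13/9
d8 = -227/90
d9 = 3467/24
d10 = -125/6
endpoint = (-7151/72, 856/45)

Apply edit: d3 := 2/5
  d5 = d1*4 = 52/3
  d6 = d5*4 + d1 + d2/4 = 1777/24
  d7 = d1/3 = 13/9
  d8 = d3*3 - d7/2 - d2*2 = -227/90
  d9 = d5*4 + d6 + d1/4 = 3467/24
  d10 = d2/3 - d5 - 4 = -125/6
Walk from origin (0, 0):
  seg 1: left by d6 = 1777/24 → (-1777/24, 0)
  seg 2: left by d7 = 13/9 → (-5435/72, 0)
  seg 3: left by d2 = 3/2 → (-5543/72, 0)
  seg 4: down by d1 = 13/3 → (-5543/72, -13/3)
  seg 5: left by d2 = 3/2 → (-5651/72, -13/3)
  seg 6: down by d8 = -227/90 → (-5651/72, -163/90)
  seg 7: down by d10 = -125/6 → (-5651/72, 856/45)
  seg 8: right by d10 = -125/6 → (-7151/72, 856/45)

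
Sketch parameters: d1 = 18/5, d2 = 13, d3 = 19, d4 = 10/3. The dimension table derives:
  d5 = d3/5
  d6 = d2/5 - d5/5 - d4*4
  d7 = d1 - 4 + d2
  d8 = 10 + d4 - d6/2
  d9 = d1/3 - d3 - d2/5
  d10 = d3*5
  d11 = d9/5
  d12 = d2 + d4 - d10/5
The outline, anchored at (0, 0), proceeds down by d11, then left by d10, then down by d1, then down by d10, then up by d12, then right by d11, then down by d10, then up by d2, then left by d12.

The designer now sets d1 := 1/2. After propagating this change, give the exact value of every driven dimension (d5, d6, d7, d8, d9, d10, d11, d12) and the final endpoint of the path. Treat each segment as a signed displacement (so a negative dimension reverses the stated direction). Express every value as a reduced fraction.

Apply edit: d1 := 1/2
  d5 = d3/5 = 19/5
  d6 = d2/5 - d5/5 - d4*4 = -862/75
  d7 = d1 - 4 + d2 = 19/2
  d8 = 10 + d4 - d6/2 = 477/25
  d9 = d1/3 - d3 - d2/5 = -643/30
  d10 = d3*5 = 95
  d11 = d9/5 = -643/150
  d12 = d2 + d4 - d10/5 = -8/3
Walk from origin (0, 0):
  seg 1: down by d11 = -643/150 → (0, 643/150)
  seg 2: left by d10 = 95 → (-95, 643/150)
  seg 3: down by d1 = 1/2 → (-95, 284/75)
  seg 4: down by d10 = 95 → (-95, -6841/75)
  seg 5: up by d12 = -8/3 → (-95, -2347/25)
  seg 6: right by d11 = -643/150 → (-14893/150, -2347/25)
  seg 7: down by d10 = 95 → (-14893/150, -4722/25)
  seg 8: up by d2 = 13 → (-14893/150, -4397/25)
  seg 9: left by d12 = -8/3 → (-4831/50, -4397/25)

d5 = 19/5
d6 = -862/75
d7 = 19/2
d8 = 477/25
d9 = -643/30
d10 = 95
d11 = -643/150
d12 = -8/3
endpoint = (-4831/50, -4397/25)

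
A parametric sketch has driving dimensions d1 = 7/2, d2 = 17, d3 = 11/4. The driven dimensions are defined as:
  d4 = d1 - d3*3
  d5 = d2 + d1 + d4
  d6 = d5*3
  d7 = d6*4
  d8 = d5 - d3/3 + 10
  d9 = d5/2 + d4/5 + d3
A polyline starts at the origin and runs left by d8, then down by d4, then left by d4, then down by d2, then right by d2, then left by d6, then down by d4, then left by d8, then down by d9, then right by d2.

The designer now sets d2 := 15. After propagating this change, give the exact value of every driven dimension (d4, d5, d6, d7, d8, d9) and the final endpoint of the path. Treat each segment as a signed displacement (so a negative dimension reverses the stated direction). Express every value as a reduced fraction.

d4 = -19/4
d5 = 55/4
d6 = 165/4
d7 = 165
d8 = 137/6
d9 = 347/40
endpoint = (-313/6, -567/40)

Apply edit: d2 := 15
  d4 = d1 - d3*3 = -19/4
  d5 = d2 + d1 + d4 = 55/4
  d6 = d5*3 = 165/4
  d7 = d6*4 = 165
  d8 = d5 - d3/3 + 10 = 137/6
  d9 = d5/2 + d4/5 + d3 = 347/40
Walk from origin (0, 0):
  seg 1: left by d8 = 137/6 → (-137/6, 0)
  seg 2: down by d4 = -19/4 → (-137/6, 19/4)
  seg 3: left by d4 = -19/4 → (-217/12, 19/4)
  seg 4: down by d2 = 15 → (-217/12, -41/4)
  seg 5: right by d2 = 15 → (-37/12, -41/4)
  seg 6: left by d6 = 165/4 → (-133/3, -41/4)
  seg 7: down by d4 = -19/4 → (-133/3, -11/2)
  seg 8: left by d8 = 137/6 → (-403/6, -11/2)
  seg 9: down by d9 = 347/40 → (-403/6, -567/40)
  seg 10: right by d2 = 15 → (-313/6, -567/40)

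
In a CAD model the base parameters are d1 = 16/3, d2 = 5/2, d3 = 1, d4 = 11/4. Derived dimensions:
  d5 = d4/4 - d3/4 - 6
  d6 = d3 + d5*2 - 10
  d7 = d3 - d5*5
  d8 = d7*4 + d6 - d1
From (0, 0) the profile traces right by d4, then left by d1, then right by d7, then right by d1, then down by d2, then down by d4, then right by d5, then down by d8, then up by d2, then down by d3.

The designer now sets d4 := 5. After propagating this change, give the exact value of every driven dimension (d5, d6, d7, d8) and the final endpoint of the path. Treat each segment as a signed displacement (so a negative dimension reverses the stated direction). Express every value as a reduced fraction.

d5 = -5
d6 = -19
d7 = 26
d8 = 239/3
endpoint = (26, -257/3)

Apply edit: d4 := 5
  d5 = d4/4 - d3/4 - 6 = -5
  d6 = d3 + d5*2 - 10 = -19
  d7 = d3 - d5*5 = 26
  d8 = d7*4 + d6 - d1 = 239/3
Walk from origin (0, 0):
  seg 1: right by d4 = 5 → (5, 0)
  seg 2: left by d1 = 16/3 → (-1/3, 0)
  seg 3: right by d7 = 26 → (77/3, 0)
  seg 4: right by d1 = 16/3 → (31, 0)
  seg 5: down by d2 = 5/2 → (31, -5/2)
  seg 6: down by d4 = 5 → (31, -15/2)
  seg 7: right by d5 = -5 → (26, -15/2)
  seg 8: down by d8 = 239/3 → (26, -523/6)
  seg 9: up by d2 = 5/2 → (26, -254/3)
  seg 10: down by d3 = 1 → (26, -257/3)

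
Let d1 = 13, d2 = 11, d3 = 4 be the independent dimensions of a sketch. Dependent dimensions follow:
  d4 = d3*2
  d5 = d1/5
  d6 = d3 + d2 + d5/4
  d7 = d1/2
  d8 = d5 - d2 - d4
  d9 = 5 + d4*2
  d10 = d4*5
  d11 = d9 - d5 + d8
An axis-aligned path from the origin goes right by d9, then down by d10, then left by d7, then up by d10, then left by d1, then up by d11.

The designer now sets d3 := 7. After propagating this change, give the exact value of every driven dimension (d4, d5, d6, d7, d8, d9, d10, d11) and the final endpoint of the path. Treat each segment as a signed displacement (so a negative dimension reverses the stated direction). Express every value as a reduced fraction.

d4 = 14
d5 = 13/5
d6 = 373/20
d7 = 13/2
d8 = -112/5
d9 = 33
d10 = 70
d11 = 8
endpoint = (27/2, 8)

Apply edit: d3 := 7
  d4 = d3*2 = 14
  d5 = d1/5 = 13/5
  d6 = d3 + d2 + d5/4 = 373/20
  d7 = d1/2 = 13/2
  d8 = d5 - d2 - d4 = -112/5
  d9 = 5 + d4*2 = 33
  d10 = d4*5 = 70
  d11 = d9 - d5 + d8 = 8
Walk from origin (0, 0):
  seg 1: right by d9 = 33 → (33, 0)
  seg 2: down by d10 = 70 → (33, -70)
  seg 3: left by d7 = 13/2 → (53/2, -70)
  seg 4: up by d10 = 70 → (53/2, 0)
  seg 5: left by d1 = 13 → (27/2, 0)
  seg 6: up by d11 = 8 → (27/2, 8)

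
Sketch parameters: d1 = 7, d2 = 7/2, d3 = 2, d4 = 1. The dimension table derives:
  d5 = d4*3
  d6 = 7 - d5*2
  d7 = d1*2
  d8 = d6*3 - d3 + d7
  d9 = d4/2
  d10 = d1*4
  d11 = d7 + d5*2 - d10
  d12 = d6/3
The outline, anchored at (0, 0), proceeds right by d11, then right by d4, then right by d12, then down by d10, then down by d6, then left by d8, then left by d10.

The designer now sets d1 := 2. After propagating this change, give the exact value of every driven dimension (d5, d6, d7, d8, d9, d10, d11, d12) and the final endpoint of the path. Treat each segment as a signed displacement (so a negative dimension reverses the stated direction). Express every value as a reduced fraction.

Apply edit: d1 := 2
  d5 = d4*3 = 3
  d6 = 7 - d5*2 = 1
  d7 = d1*2 = 4
  d8 = d6*3 - d3 + d7 = 5
  d9 = d4/2 = 1/2
  d10 = d1*4 = 8
  d11 = d7 + d5*2 - d10 = 2
  d12 = d6/3 = 1/3
Walk from origin (0, 0):
  seg 1: right by d11 = 2 → (2, 0)
  seg 2: right by d4 = 1 → (3, 0)
  seg 3: right by d12 = 1/3 → (10/3, 0)
  seg 4: down by d10 = 8 → (10/3, -8)
  seg 5: down by d6 = 1 → (10/3, -9)
  seg 6: left by d8 = 5 → (-5/3, -9)
  seg 7: left by d10 = 8 → (-29/3, -9)

d5 = 3
d6 = 1
d7 = 4
d8 = 5
d9 = 1/2
d10 = 8
d11 = 2
d12 = 1/3
endpoint = (-29/3, -9)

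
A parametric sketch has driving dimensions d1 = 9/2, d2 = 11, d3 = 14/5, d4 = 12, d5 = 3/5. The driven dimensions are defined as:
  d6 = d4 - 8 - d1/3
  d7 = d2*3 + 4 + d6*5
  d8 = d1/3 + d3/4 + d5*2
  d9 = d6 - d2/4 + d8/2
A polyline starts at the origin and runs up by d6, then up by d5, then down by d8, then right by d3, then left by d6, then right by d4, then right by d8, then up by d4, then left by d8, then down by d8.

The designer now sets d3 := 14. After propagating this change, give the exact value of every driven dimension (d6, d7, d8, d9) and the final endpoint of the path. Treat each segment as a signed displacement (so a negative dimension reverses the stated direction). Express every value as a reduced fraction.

Apply edit: d3 := 14
  d6 = d4 - 8 - d1/3 = 5/2
  d7 = d2*3 + 4 + d6*5 = 99/2
  d8 = d1/3 + d3/4 + d5*2 = 31/5
  d9 = d6 - d2/4 + d8/2 = 57/20
Walk from origin (0, 0):
  seg 1: up by d6 = 5/2 → (0, 5/2)
  seg 2: up by d5 = 3/5 → (0, 31/10)
  seg 3: down by d8 = 31/5 → (0, -31/10)
  seg 4: right by d3 = 14 → (14, -31/10)
  seg 5: left by d6 = 5/2 → (23/2, -31/10)
  seg 6: right by d4 = 12 → (47/2, -31/10)
  seg 7: right by d8 = 31/5 → (297/10, -31/10)
  seg 8: up by d4 = 12 → (297/10, 89/10)
  seg 9: left by d8 = 31/5 → (47/2, 89/10)
  seg 10: down by d8 = 31/5 → (47/2, 27/10)

d6 = 5/2
d7 = 99/2
d8 = 31/5
d9 = 57/20
endpoint = (47/2, 27/10)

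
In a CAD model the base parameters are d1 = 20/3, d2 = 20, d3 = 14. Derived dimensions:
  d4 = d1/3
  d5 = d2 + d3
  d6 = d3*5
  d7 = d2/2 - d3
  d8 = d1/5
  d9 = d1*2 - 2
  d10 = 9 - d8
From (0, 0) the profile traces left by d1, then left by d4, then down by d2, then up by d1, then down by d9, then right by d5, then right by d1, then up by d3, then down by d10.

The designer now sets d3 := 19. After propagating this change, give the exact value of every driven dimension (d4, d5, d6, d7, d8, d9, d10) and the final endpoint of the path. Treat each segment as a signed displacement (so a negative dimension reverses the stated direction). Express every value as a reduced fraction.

Apply edit: d3 := 19
  d4 = d1/3 = 20/9
  d5 = d2 + d3 = 39
  d6 = d3*5 = 95
  d7 = d2/2 - d3 = -9
  d8 = d1/5 = 4/3
  d9 = d1*2 - 2 = 34/3
  d10 = 9 - d8 = 23/3
Walk from origin (0, 0):
  seg 1: left by d1 = 20/3 → (-20/3, 0)
  seg 2: left by d4 = 20/9 → (-80/9, 0)
  seg 3: down by d2 = 20 → (-80/9, -20)
  seg 4: up by d1 = 20/3 → (-80/9, -40/3)
  seg 5: down by d9 = 34/3 → (-80/9, -74/3)
  seg 6: right by d5 = 39 → (271/9, -74/3)
  seg 7: right by d1 = 20/3 → (331/9, -74/3)
  seg 8: up by d3 = 19 → (331/9, -17/3)
  seg 9: down by d10 = 23/3 → (331/9, -40/3)

d4 = 20/9
d5 = 39
d6 = 95
d7 = -9
d8 = 4/3
d9 = 34/3
d10 = 23/3
endpoint = (331/9, -40/3)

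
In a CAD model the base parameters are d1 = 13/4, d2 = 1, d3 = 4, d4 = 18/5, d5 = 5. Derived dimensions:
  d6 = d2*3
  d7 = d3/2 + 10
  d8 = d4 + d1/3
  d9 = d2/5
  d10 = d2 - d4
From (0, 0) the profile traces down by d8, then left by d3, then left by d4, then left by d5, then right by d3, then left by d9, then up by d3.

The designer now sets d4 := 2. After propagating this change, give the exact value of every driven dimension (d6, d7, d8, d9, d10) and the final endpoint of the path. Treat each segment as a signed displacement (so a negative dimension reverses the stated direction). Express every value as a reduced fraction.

d6 = 3
d7 = 12
d8 = 37/12
d9 = 1/5
d10 = -1
endpoint = (-36/5, 11/12)

Apply edit: d4 := 2
  d6 = d2*3 = 3
  d7 = d3/2 + 10 = 12
  d8 = d4 + d1/3 = 37/12
  d9 = d2/5 = 1/5
  d10 = d2 - d4 = -1
Walk from origin (0, 0):
  seg 1: down by d8 = 37/12 → (0, -37/12)
  seg 2: left by d3 = 4 → (-4, -37/12)
  seg 3: left by d4 = 2 → (-6, -37/12)
  seg 4: left by d5 = 5 → (-11, -37/12)
  seg 5: right by d3 = 4 → (-7, -37/12)
  seg 6: left by d9 = 1/5 → (-36/5, -37/12)
  seg 7: up by d3 = 4 → (-36/5, 11/12)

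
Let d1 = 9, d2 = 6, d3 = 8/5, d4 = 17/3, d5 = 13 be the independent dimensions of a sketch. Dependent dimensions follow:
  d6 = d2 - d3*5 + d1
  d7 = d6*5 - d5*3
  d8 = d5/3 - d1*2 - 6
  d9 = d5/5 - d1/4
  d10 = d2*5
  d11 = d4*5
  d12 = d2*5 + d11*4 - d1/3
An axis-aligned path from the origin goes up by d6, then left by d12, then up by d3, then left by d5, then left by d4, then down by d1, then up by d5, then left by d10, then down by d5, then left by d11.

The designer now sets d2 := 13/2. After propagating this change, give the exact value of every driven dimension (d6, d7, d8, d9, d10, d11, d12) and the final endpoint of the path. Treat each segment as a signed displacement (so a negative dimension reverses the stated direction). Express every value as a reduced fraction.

Apply edit: d2 := 13/2
  d6 = d2 - d3*5 + d1 = 15/2
  d7 = d6*5 - d5*3 = -3/2
  d8 = d5/3 - d1*2 - 6 = -59/3
  d9 = d5/5 - d1/4 = 7/20
  d10 = d2*5 = 65/2
  d11 = d4*5 = 85/3
  d12 = d2*5 + d11*4 - d1/3 = 857/6
Walk from origin (0, 0):
  seg 1: up by d6 = 15/2 → (0, 15/2)
  seg 2: left by d12 = 857/6 → (-857/6, 15/2)
  seg 3: up by d3 = 8/5 → (-857/6, 91/10)
  seg 4: left by d5 = 13 → (-935/6, 91/10)
  seg 5: left by d4 = 17/3 → (-323/2, 91/10)
  seg 6: down by d1 = 9 → (-323/2, 1/10)
  seg 7: up by d5 = 13 → (-323/2, 131/10)
  seg 8: left by d10 = 65/2 → (-194, 131/10)
  seg 9: down by d5 = 13 → (-194, 1/10)
  seg 10: left by d11 = 85/3 → (-667/3, 1/10)

d6 = 15/2
d7 = -3/2
d8 = -59/3
d9 = 7/20
d10 = 65/2
d11 = 85/3
d12 = 857/6
endpoint = (-667/3, 1/10)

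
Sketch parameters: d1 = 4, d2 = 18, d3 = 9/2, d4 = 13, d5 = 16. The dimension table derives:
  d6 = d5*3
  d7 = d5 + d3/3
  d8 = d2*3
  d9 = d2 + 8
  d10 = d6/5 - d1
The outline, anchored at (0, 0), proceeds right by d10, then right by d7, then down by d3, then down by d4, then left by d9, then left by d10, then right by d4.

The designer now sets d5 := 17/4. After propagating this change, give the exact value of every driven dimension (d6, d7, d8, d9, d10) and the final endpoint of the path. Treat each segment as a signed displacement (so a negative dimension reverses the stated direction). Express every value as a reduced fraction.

d6 = 51/4
d7 = 23/4
d8 = 54
d9 = 26
d10 = -29/20
endpoint = (-29/4, -35/2)

Apply edit: d5 := 17/4
  d6 = d5*3 = 51/4
  d7 = d5 + d3/3 = 23/4
  d8 = d2*3 = 54
  d9 = d2 + 8 = 26
  d10 = d6/5 - d1 = -29/20
Walk from origin (0, 0):
  seg 1: right by d10 = -29/20 → (-29/20, 0)
  seg 2: right by d7 = 23/4 → (43/10, 0)
  seg 3: down by d3 = 9/2 → (43/10, -9/2)
  seg 4: down by d4 = 13 → (43/10, -35/2)
  seg 5: left by d9 = 26 → (-217/10, -35/2)
  seg 6: left by d10 = -29/20 → (-81/4, -35/2)
  seg 7: right by d4 = 13 → (-29/4, -35/2)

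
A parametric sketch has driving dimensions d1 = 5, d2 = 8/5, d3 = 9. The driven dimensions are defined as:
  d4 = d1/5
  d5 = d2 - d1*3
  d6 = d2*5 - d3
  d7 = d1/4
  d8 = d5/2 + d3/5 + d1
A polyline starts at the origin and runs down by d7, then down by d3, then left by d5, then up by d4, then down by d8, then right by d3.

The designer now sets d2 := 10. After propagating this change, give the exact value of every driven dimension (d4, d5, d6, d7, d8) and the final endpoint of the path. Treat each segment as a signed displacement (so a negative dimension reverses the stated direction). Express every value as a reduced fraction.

d4 = 1
d5 = -5
d6 = 41
d7 = 5/4
d8 = 43/10
endpoint = (14, -271/20)

Apply edit: d2 := 10
  d4 = d1/5 = 1
  d5 = d2 - d1*3 = -5
  d6 = d2*5 - d3 = 41
  d7 = d1/4 = 5/4
  d8 = d5/2 + d3/5 + d1 = 43/10
Walk from origin (0, 0):
  seg 1: down by d7 = 5/4 → (0, -5/4)
  seg 2: down by d3 = 9 → (0, -41/4)
  seg 3: left by d5 = -5 → (5, -41/4)
  seg 4: up by d4 = 1 → (5, -37/4)
  seg 5: down by d8 = 43/10 → (5, -271/20)
  seg 6: right by d3 = 9 → (14, -271/20)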